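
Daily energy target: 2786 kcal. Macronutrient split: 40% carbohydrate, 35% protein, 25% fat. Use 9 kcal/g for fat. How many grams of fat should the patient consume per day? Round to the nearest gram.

77 g/day

Fat energy = 25% × 2786 = 696.5 kcal.
At 9 kcal/g: 696.5 ÷ 9 = 77.3889 g.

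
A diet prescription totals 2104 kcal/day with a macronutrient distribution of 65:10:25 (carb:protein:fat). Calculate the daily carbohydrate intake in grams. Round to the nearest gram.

342 g/day

Carbohydrate energy = 65% × 2104 = 1367.6 kcal.
At 4 kcal/g: 1367.6 ÷ 4 = 341.9 g.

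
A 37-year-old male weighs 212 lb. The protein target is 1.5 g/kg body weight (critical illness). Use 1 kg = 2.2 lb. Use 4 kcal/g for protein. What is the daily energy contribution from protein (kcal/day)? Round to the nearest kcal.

Weight in kg = 212 ÷ 2.2 = 96.3636 kg.
Protein = 1.5 g/kg × 96.3636 kg = 144.5455 g/day.
Protein energy = 144.5455 g × 4 kcal/g = 578.1818 kcal/day.

578 kcal/day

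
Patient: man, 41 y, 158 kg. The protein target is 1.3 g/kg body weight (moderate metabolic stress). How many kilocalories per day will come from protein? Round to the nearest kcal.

822 kcal/day

Protein = 1.3 g/kg × 158 kg = 205.4 g/day.
Protein energy = 205.4 g × 4 kcal/g = 821.6 kcal/day.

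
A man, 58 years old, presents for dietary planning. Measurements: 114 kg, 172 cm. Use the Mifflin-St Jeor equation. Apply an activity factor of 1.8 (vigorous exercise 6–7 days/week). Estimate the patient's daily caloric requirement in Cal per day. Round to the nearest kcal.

Mifflin-St Jeor (male): BMR = 10(114) + 6.25(172) − 5(58) + 5 = 1140 + 1075 − 290 + 5 = 1930 kcal/day.
TEE = BMR × activity factor = 1930 × 1.8 = 3474 kcal/day.

3474 Cal per day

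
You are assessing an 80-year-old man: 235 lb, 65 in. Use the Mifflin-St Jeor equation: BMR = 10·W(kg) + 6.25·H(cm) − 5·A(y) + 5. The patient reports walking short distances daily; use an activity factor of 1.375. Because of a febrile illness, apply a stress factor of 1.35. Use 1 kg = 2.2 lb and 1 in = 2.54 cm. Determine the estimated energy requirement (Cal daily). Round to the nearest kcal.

Convert to metric: weight = 235 ÷ 2.2 = 106.8182 kg; height = 65 × 2.54 = 165.1 cm.
Mifflin-St Jeor (male): BMR = 10(106.8182) + 6.25(165.1) − 5(80) + 5 = 1068.1818 + 1031.875 − 400 + 5 = 1705.0568 kcal/day.
TEE = BMR × activity factor = 1705.0568 × 1.375 = 2344.4531 kcal/day.
Apply stress factor: 2344.4531 × 1.35 = 3165.0117 kcal/day.

3165 Cal daily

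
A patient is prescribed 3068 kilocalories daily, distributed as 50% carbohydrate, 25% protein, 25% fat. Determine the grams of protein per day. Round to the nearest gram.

Protein energy = 25% × 3068 = 767 kcal.
At 4 kcal/g: 767 ÷ 4 = 191.75 g.

192 g/day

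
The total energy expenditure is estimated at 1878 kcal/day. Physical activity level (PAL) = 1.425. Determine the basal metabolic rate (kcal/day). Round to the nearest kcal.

1318 kcal/day

BMR = TEE ÷ activity factor = 1878 ÷ 1.425 = 1317.8947 kcal/day.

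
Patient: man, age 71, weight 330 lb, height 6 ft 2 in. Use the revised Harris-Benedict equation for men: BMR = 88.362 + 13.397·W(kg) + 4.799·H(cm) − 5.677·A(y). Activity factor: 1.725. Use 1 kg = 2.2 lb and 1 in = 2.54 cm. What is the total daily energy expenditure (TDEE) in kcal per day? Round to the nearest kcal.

Convert to metric: weight = 330 ÷ 2.2 = 150 kg; height = (6×12 + 2) × 2.54 = 74 × 2.54 = 187.96 cm.
Harris-Benedict: BMR = 88.362 + 13.397(150) + 4.799(187.96) − 5.677(71) = 2596.865 kcal/day.
TEE = BMR × activity factor = 2596.865 × 1.725 = 4479.5922 kcal/day.

4480 kcal per day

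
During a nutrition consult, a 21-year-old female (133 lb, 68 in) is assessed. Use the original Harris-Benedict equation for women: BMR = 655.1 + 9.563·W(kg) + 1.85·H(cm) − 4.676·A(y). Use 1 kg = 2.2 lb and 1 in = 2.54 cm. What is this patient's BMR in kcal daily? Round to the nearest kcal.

Convert to metric: weight = 133 ÷ 2.2 = 60.4545 kg; height = 68 × 2.54 = 172.72 cm.
Harris-Benedict: BMR = 655.1 + 9.563(60.4545) + 1.85(172.72) − 4.676(21) = 1454.5628 kcal/day.

1455 kcal daily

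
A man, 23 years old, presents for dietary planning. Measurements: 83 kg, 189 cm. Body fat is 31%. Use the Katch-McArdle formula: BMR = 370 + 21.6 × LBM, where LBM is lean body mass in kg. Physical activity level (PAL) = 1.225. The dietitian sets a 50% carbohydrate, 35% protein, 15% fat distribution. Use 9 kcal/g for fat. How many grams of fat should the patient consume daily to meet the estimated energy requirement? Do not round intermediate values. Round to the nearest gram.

33 g/day

LBM = 83 × (1 − 0.31) = 57.27 kg. Katch-McArdle: BMR = 370 + 21.6 × 57.27 = 1607.032 kcal/day.
TEE = 1607.032 × 1.225 = 1968.6142 kcal/day.
Fat energy = 15% × 1968.6142 = 295.2921 kcal.
Fat = 295.2921 ÷ 9 kcal/g = 32.8102 g.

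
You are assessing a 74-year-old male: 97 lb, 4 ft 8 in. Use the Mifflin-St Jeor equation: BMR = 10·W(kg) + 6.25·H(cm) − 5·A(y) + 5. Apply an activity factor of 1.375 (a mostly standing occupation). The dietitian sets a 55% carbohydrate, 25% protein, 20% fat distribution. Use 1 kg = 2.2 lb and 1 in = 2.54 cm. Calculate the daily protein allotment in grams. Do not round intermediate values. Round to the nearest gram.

83 g/day

Convert to metric: weight = 97 ÷ 2.2 = 44.0909 kg; height = (4×12 + 8) × 2.54 = 56 × 2.54 = 142.24 cm.
Mifflin-St Jeor (male): BMR = 10(44.0909) + 6.25(142.24) − 5(74) + 5 = 440.9091 + 889 − 370 + 5 = 964.9091 kcal/day.
TEE = 964.9091 × 1.375 = 1326.75 kcal/day.
Protein energy = 25% × 1326.75 = 331.6875 kcal.
Protein = 331.6875 ÷ 4 kcal/g = 82.9219 g.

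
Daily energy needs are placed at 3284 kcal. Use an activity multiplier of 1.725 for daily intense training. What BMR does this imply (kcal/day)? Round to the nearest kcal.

1904 kcal/day

BMR = TEE ÷ activity factor = 3284 ÷ 1.725 = 1903.7681 kcal/day.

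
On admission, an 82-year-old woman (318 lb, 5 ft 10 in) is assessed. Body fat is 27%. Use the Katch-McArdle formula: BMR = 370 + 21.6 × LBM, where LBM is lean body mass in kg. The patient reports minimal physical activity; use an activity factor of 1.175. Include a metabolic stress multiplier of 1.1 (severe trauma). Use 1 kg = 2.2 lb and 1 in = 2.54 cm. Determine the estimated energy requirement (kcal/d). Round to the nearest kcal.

3424 kcal/d

Convert to metric: weight = 318 ÷ 2.2 = 144.5455 kg; height = (5×12 + 10) × 2.54 = 70 × 2.54 = 177.8 cm.
LBM = 144.5455 × (1 − 0.27) = 105.5182 kg. Katch-McArdle: BMR = 370 + 21.6 × 105.5182 = 2649.1927 kcal/day.
TEE = BMR × activity factor = 2649.1927 × 1.175 = 3112.8015 kcal/day.
Apply stress factor: 3112.8015 × 1.1 = 3424.0816 kcal/day.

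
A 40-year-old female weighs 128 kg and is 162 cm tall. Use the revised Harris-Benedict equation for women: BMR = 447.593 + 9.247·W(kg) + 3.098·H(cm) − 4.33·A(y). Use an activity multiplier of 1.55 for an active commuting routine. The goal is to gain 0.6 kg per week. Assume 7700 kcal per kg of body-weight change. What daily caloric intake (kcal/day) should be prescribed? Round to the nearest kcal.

3698 kcal/day

Harris-Benedict: BMR = 447.593 + 9.247(128) + 3.098(162) − 4.33(40) = 1959.885 kcal/day.
TEE = 1959.885 × 1.55 = 3037.8218 kcal/day.
Required daily surplus = 0.6 × 7700 ÷ 7 = 660 kcal/day.
Target intake = 3037.8218 + 660 = 3697.8218 kcal/day.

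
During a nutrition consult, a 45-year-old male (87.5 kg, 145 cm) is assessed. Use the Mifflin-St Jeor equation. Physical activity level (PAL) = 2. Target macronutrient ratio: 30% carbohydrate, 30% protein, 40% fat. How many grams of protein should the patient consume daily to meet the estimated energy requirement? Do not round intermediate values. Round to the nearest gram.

234 g/day

Mifflin-St Jeor (male): BMR = 10(87.5) + 6.25(145) − 5(45) + 5 = 875 + 906.25 − 225 + 5 = 1561.25 kcal/day.
TEE = 1561.25 × 2 = 3122.5 kcal/day.
Protein energy = 30% × 3122.5 = 936.75 kcal.
Protein = 936.75 ÷ 4 kcal/g = 234.1875 g.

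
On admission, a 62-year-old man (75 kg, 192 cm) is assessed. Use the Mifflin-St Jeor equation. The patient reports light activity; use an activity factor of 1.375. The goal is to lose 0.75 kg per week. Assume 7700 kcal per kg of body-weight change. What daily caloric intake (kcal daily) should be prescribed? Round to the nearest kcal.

Mifflin-St Jeor (male): BMR = 10(75) + 6.25(192) − 5(62) + 5 = 750 + 1200 − 310 + 5 = 1645 kcal/day.
TEE = 1645 × 1.375 = 2261.875 kcal/day.
Required daily deficit = 0.75 × 7700 ÷ 7 = 825 kcal/day.
Target intake = 2261.875 − 825 = 1436.875 kcal/day.

1437 kcal daily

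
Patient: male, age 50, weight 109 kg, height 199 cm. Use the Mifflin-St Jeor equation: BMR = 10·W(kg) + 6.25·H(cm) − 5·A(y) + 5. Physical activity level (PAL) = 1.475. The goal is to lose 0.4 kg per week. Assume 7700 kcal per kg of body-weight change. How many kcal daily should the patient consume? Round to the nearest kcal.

Mifflin-St Jeor (male): BMR = 10(109) + 6.25(199) − 5(50) + 5 = 1090 + 1243.75 − 250 + 5 = 2088.75 kcal/day.
TEE = 2088.75 × 1.475 = 3080.9063 kcal/day.
Required daily deficit = 0.4 × 7700 ÷ 7 = 440 kcal/day.
Target intake = 3080.9063 − 440 = 2640.9063 kcal/day.

2641 kcal daily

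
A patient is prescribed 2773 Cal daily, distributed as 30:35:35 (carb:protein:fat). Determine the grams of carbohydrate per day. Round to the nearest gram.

208 g/day

Carbohydrate energy = 30% × 2773 = 831.9 kcal.
At 4 kcal/g: 831.9 ÷ 4 = 207.975 g.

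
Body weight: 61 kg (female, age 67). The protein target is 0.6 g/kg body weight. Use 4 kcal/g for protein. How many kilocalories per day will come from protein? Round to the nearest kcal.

146 kcal/day

Protein = 0.6 g/kg × 61 kg = 36.6 g/day.
Protein energy = 36.6 g × 4 kcal/g = 146.4 kcal/day.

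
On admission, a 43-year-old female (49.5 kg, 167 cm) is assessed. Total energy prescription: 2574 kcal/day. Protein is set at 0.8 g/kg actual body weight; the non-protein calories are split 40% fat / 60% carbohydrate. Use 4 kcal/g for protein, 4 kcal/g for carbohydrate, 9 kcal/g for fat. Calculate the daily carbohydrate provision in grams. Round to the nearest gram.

362 g/day

Protein = 0.8 × 49.5 = 39.6 g → 39.6 × 4 = 158.4 kcal.
Non-protein calories = 2574 − 158.4 = 2415.6 kcal.
Fat: 40% × 2415.6 = 966.24 kcal; carbohydrate: 1449.36 kcal.
Carbohydrate: 1449.36 kcal ÷ 4 kcal/g = 362.34 g.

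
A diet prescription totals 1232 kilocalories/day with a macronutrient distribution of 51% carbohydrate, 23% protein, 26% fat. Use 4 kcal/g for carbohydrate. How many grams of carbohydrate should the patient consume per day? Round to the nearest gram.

157 g/day

Carbohydrate energy = 51% × 1232 = 628.32 kcal.
At 4 kcal/g: 628.32 ÷ 4 = 157.08 g.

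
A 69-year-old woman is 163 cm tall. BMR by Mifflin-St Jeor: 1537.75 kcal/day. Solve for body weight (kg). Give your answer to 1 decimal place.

1537.75 = 10·W + 6.25(163) − 5(69) − 161
10·W = 1537.75 − 512.75 = 1025, so W = 102.5 kg.

102.5 kg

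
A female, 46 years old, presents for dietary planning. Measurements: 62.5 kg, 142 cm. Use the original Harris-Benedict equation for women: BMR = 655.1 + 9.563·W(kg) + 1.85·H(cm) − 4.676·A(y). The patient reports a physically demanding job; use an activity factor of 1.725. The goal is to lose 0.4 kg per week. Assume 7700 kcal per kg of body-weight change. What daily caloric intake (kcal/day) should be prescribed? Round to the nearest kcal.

Harris-Benedict: BMR = 655.1 + 9.563(62.5) + 1.85(142) − 4.676(46) = 1300.3915 kcal/day.
TEE = 1300.3915 × 1.725 = 2243.1753 kcal/day.
Required daily deficit = 0.4 × 7700 ÷ 7 = 440 kcal/day.
Target intake = 2243.1753 − 440 = 1803.1753 kcal/day.

1803 kcal/day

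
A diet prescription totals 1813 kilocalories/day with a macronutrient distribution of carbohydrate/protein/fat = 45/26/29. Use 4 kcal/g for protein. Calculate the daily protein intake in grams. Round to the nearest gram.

Protein energy = 26% × 1813 = 471.38 kcal.
At 4 kcal/g: 471.38 ÷ 4 = 117.845 g.

118 g/day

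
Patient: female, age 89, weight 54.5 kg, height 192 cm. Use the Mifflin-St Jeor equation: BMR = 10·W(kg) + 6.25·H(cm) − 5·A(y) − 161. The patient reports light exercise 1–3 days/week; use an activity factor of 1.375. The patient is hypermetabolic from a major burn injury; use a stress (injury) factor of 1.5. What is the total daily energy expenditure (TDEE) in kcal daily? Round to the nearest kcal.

Mifflin-St Jeor (female): BMR = 10(54.5) + 6.25(192) − 5(89) − 161 = 545 + 1200 − 445 − 161 = 1139 kcal/day.
TEE = BMR × activity factor = 1139 × 1.375 = 1566.125 kcal/day.
Apply stress factor: 1566.125 × 1.5 = 2349.1875 kcal/day.

2349 kcal daily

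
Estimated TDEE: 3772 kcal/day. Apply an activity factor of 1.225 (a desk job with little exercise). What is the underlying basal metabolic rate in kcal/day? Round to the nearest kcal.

3079 kcal/day

BMR = TEE ÷ activity factor = 3772 ÷ 1.225 = 3079.1837 kcal/day.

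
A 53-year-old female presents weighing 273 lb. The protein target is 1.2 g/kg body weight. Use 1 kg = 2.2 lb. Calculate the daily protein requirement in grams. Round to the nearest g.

Weight in kg = 273 ÷ 2.2 = 124.0909 kg.
Protein = 1.2 g/kg × 124.0909 kg = 148.9091 g/day.

149 g/day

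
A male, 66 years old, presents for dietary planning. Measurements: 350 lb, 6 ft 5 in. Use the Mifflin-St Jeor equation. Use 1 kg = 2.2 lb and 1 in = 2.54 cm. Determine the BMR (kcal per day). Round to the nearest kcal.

2488 kcal per day

Convert to metric: weight = 350 ÷ 2.2 = 159.0909 kg; height = (6×12 + 5) × 2.54 = 77 × 2.54 = 195.58 cm.
Mifflin-St Jeor (male): BMR = 10(159.0909) + 6.25(195.58) − 5(66) + 5 = 1590.9091 + 1222.375 − 330 + 5 = 2488.2841 kcal/day.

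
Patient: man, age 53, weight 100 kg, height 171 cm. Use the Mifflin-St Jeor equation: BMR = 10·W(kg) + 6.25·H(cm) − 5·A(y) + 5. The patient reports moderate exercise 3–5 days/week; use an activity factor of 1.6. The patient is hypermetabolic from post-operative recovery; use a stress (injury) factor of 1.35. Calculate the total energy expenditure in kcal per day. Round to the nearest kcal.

Mifflin-St Jeor (male): BMR = 10(100) + 6.25(171) − 5(53) + 5 = 1000 + 1068.75 − 265 + 5 = 1808.75 kcal/day.
TEE = BMR × activity factor = 1808.75 × 1.6 = 2894 kcal/day.
Apply stress factor: 2894 × 1.35 = 3906.9 kcal/day.

3907 kcal per day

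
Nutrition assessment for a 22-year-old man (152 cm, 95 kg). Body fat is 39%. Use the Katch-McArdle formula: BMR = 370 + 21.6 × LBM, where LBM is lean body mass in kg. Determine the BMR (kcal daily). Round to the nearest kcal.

LBM = 95 × (1 − 0.39) = 57.95 kg. Katch-McArdle: BMR = 370 + 21.6 × 57.95 = 1621.72 kcal/day.

1622 kcal daily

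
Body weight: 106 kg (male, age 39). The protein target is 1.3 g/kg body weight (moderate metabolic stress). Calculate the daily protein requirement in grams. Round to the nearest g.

Protein = 1.3 g/kg × 106 kg = 137.8 g/day.

138 g/day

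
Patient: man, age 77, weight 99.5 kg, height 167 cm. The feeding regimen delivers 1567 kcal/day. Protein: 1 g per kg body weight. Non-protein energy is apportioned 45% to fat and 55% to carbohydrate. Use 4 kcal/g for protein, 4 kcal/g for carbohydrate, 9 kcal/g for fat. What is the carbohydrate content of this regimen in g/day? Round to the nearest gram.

Protein = 1 × 99.5 = 99.5 g → 99.5 × 4 = 398 kcal.
Non-protein calories = 1567 − 398 = 1169 kcal.
Fat: 45% × 1169 = 526.05 kcal; carbohydrate: 642.95 kcal.
Carbohydrate: 642.95 kcal ÷ 4 kcal/g = 160.7375 g.

161 g/day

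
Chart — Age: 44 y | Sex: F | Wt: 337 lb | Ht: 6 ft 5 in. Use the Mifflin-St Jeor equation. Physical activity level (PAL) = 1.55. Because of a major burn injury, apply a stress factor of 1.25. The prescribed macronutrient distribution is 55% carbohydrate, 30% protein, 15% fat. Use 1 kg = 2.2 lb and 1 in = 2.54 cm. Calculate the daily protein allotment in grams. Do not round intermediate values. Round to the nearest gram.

345 g/day

Convert to metric: weight = 337 ÷ 2.2 = 153.1818 kg; height = (6×12 + 5) × 2.54 = 77 × 2.54 = 195.58 cm.
Mifflin-St Jeor (female): BMR = 10(153.1818) + 6.25(195.58) − 5(44) − 161 = 1531.8182 + 1222.375 − 220 − 161 = 2373.1932 kcal/day.
TEE = 2373.1932 × 1.55 = 3678.4494 kcal/day.
With stress factor 1.25: 3678.4494 × 1.25 = 4598.0618 kcal/day.
Protein energy = 30% × 4598.0618 = 1379.4185 kcal.
Protein = 1379.4185 ÷ 4 kcal/g = 344.8546 g.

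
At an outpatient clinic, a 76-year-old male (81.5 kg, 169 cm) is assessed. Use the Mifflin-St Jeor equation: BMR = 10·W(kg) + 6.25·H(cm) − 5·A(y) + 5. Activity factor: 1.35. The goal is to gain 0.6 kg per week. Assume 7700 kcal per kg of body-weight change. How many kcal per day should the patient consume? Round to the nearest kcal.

2680 kcal per day

Mifflin-St Jeor (male): BMR = 10(81.5) + 6.25(169) − 5(76) + 5 = 815 + 1056.25 − 380 + 5 = 1496.25 kcal/day.
TEE = 1496.25 × 1.35 = 2019.9375 kcal/day.
Required daily surplus = 0.6 × 7700 ÷ 7 = 660 kcal/day.
Target intake = 2019.9375 + 660 = 2679.9375 kcal/day.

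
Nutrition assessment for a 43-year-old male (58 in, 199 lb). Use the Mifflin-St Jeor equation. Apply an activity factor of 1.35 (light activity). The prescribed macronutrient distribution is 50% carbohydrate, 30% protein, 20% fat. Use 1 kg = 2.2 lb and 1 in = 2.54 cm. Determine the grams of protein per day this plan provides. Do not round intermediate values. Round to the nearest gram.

164 g/day

Convert to metric: weight = 199 ÷ 2.2 = 90.4545 kg; height = 58 × 2.54 = 147.32 cm.
Mifflin-St Jeor (male): BMR = 10(90.4545) + 6.25(147.32) − 5(43) + 5 = 904.5455 + 920.75 − 215 + 5 = 1615.2955 kcal/day.
TEE = 1615.2955 × 1.35 = 2180.6489 kcal/day.
Protein energy = 30% × 2180.6489 = 654.1947 kcal.
Protein = 654.1947 ÷ 4 kcal/g = 163.5487 g.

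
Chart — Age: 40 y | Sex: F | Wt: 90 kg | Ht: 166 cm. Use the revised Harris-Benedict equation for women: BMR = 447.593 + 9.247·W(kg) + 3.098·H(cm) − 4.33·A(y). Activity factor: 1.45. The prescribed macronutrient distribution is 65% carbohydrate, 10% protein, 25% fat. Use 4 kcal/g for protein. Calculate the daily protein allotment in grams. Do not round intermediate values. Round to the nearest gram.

Harris-Benedict: BMR = 447.593 + 9.247(90) + 3.098(166) − 4.33(40) = 1620.891 kcal/day.
TEE = 1620.891 × 1.45 = 2350.292 kcal/day.
Protein energy = 10% × 2350.292 = 235.0292 kcal.
Protein = 235.0292 ÷ 4 kcal/g = 58.7573 g.

59 g/day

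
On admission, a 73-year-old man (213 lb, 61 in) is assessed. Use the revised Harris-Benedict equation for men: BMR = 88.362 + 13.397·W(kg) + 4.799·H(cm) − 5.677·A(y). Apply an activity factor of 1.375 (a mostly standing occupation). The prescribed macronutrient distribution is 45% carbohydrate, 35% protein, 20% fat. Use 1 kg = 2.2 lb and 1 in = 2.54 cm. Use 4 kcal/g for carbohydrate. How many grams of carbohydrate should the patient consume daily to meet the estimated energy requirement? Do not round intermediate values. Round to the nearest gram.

Convert to metric: weight = 213 ÷ 2.2 = 96.8182 kg; height = 61 × 2.54 = 154.94 cm.
Harris-Benedict: BMR = 88.362 + 13.397(96.8182) + 4.799(154.94) − 5.677(73) = 1714.5712 kcal/day.
TEE = 1714.5712 × 1.375 = 2357.5355 kcal/day.
Carbohydrate energy = 45% × 2357.5355 = 1060.891 kcal.
Carbohydrate = 1060.891 ÷ 4 kcal/g = 265.2227 g.

265 g/day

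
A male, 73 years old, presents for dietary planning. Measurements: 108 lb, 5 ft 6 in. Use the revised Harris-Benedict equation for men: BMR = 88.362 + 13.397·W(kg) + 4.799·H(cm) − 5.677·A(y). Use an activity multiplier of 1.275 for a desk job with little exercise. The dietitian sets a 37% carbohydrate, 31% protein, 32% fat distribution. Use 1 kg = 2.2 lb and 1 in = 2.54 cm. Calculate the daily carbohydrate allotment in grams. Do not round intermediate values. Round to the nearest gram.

Convert to metric: weight = 108 ÷ 2.2 = 49.0909 kg; height = (5×12 + 6) × 2.54 = 66 × 2.54 = 167.64 cm.
Harris-Benedict: BMR = 88.362 + 13.397(49.0909) + 4.799(167.64) − 5.677(73) = 1136.1163 kcal/day.
TEE = 1136.1163 × 1.275 = 1448.5482 kcal/day.
Carbohydrate energy = 37% × 1448.5482 = 535.9628 kcal.
Carbohydrate = 535.9628 ÷ 4 kcal/g = 133.9907 g.

134 g/day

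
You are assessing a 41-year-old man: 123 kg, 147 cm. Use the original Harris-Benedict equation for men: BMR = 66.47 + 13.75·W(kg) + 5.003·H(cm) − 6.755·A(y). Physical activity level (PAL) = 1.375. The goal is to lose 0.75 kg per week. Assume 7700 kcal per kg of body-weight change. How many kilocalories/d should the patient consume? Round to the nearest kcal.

Harris-Benedict: BMR = 66.47 + 13.75(123) + 5.003(147) − 6.755(41) = 2216.206 kcal/day.
TEE = 2216.206 × 1.375 = 3047.2833 kcal/day.
Required daily deficit = 0.75 × 7700 ÷ 7 = 825 kcal/day.
Target intake = 3047.2833 − 825 = 2222.2833 kcal/day.

2222 kilocalories/d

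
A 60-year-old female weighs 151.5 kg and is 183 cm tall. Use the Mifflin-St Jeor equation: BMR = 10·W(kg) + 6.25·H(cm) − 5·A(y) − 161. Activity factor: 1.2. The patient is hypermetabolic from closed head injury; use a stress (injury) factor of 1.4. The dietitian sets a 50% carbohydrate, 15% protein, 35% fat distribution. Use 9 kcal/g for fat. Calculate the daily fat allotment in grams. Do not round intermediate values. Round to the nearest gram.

Mifflin-St Jeor (female): BMR = 10(151.5) + 6.25(183) − 5(60) − 161 = 1515 + 1143.75 − 300 − 161 = 2197.75 kcal/day.
TEE = 2197.75 × 1.2 = 2637.3 kcal/day.
With stress factor 1.4: 2637.3 × 1.4 = 3692.22 kcal/day.
Fat energy = 35% × 3692.22 = 1292.277 kcal.
Fat = 1292.277 ÷ 9 kcal/g = 143.5863 g.

144 g/day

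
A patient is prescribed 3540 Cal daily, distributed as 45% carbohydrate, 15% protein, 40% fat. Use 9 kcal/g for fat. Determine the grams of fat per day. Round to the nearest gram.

Fat energy = 40% × 3540 = 1416 kcal.
At 9 kcal/g: 1416 ÷ 9 = 157.3333 g.

157 g/day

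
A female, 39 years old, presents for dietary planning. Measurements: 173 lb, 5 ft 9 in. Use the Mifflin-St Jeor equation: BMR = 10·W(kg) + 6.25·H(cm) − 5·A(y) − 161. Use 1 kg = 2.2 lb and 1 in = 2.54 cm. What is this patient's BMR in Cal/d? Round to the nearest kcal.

Convert to metric: weight = 173 ÷ 2.2 = 78.6364 kg; height = (5×12 + 9) × 2.54 = 69 × 2.54 = 175.26 cm.
Mifflin-St Jeor (female): BMR = 10(78.6364) + 6.25(175.26) − 5(39) − 161 = 786.3636 + 1095.375 − 195 − 161 = 1525.7386 kcal/day.

1526 Cal/d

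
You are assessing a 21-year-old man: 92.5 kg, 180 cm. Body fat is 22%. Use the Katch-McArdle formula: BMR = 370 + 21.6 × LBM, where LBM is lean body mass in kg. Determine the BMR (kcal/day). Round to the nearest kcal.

LBM = 92.5 × (1 − 0.22) = 72.15 kg. Katch-McArdle: BMR = 370 + 21.6 × 72.15 = 1928.44 kcal/day.

1928 kcal/day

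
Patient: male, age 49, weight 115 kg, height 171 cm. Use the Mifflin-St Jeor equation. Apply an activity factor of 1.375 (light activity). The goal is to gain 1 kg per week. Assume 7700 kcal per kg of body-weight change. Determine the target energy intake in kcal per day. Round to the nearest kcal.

3821 kcal per day

Mifflin-St Jeor (male): BMR = 10(115) + 6.25(171) − 5(49) + 5 = 1150 + 1068.75 − 245 + 5 = 1978.75 kcal/day.
TEE = 1978.75 × 1.375 = 2720.7813 kcal/day.
Required daily surplus = 1 × 7700 ÷ 7 = 1100 kcal/day.
Target intake = 2720.7813 + 1100 = 3820.7813 kcal/day.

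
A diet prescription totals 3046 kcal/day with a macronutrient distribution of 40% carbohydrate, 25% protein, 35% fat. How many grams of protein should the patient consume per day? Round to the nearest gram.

Protein energy = 25% × 3046 = 761.5 kcal.
At 4 kcal/g: 761.5 ÷ 4 = 190.375 g.

190 g/day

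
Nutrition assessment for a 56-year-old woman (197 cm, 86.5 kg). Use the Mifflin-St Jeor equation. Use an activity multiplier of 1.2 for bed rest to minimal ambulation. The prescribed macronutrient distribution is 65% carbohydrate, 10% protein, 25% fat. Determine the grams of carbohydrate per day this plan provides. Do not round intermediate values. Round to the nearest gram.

Mifflin-St Jeor (female): BMR = 10(86.5) + 6.25(197) − 5(56) − 161 = 865 + 1231.25 − 280 − 161 = 1655.25 kcal/day.
TEE = 1655.25 × 1.2 = 1986.3 kcal/day.
Carbohydrate energy = 65% × 1986.3 = 1291.095 kcal.
Carbohydrate = 1291.095 ÷ 4 kcal/g = 322.7738 g.

323 g/day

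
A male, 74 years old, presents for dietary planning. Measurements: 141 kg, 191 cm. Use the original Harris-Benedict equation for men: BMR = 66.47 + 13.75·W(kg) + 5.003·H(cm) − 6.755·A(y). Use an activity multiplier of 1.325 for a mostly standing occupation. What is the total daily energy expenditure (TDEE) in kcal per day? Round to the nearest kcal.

Harris-Benedict: BMR = 66.47 + 13.75(141) + 5.003(191) − 6.755(74) = 2460.923 kcal/day.
TEE = BMR × activity factor = 2460.923 × 1.325 = 3260.723 kcal/day.

3261 kcal per day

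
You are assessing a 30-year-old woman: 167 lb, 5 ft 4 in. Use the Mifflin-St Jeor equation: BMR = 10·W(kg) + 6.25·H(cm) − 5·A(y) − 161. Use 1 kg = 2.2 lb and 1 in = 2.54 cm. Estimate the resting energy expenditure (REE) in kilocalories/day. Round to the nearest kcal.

Convert to metric: weight = 167 ÷ 2.2 = 75.9091 kg; height = (5×12 + 4) × 2.54 = 64 × 2.54 = 162.56 cm.
Mifflin-St Jeor (female): BMR = 10(75.9091) + 6.25(162.56) − 5(30) − 161 = 759.0909 + 1016 − 150 − 161 = 1464.0909 kcal/day.

1464 kilocalories/day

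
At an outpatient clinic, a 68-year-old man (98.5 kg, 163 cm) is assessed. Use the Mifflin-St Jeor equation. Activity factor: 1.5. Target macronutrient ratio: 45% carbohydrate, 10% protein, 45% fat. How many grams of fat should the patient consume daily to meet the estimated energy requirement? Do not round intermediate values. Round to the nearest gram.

Mifflin-St Jeor (male): BMR = 10(98.5) + 6.25(163) − 5(68) + 5 = 985 + 1018.75 − 340 + 5 = 1668.75 kcal/day.
TEE = 1668.75 × 1.5 = 2503.125 kcal/day.
Fat energy = 45% × 2503.125 = 1126.4063 kcal.
Fat = 1126.4063 ÷ 9 kcal/g = 125.1563 g.

125 g/day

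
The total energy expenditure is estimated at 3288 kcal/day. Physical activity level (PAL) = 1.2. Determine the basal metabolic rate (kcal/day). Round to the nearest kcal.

2740 kcal/day

BMR = TEE ÷ activity factor = 3288 ÷ 1.2 = 2740 kcal/day.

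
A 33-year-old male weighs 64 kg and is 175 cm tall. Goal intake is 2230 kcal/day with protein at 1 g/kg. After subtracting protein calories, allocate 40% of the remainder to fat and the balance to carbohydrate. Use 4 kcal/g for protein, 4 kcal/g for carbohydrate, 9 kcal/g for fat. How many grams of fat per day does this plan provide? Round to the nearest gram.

88 g/day

Protein = 1 × 64 = 64 g → 64 × 4 = 256 kcal.
Non-protein calories = 2230 − 256 = 1974 kcal.
Fat: 40% × 1974 = 789.6 kcal; carbohydrate: 1184.4 kcal.
Fat: 789.6 kcal ÷ 9 kcal/g = 87.7333 g.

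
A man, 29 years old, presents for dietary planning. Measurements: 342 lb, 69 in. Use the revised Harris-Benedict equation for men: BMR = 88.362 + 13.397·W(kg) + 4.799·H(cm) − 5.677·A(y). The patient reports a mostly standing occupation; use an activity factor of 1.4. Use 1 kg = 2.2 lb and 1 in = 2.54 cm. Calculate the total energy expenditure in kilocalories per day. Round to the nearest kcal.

3986 kilocalories per day

Convert to metric: weight = 342 ÷ 2.2 = 155.4545 kg; height = 69 × 2.54 = 175.26 cm.
Harris-Benedict: BMR = 88.362 + 13.397(155.4545) + 4.799(175.26) − 5.677(29) = 2847.4263 kcal/day.
TEE = BMR × activity factor = 2847.4263 × 1.4 = 3986.3968 kcal/day.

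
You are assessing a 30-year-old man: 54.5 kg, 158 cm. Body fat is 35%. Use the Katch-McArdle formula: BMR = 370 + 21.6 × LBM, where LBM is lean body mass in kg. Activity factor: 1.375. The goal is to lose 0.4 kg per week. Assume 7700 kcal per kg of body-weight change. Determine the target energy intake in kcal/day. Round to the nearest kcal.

LBM = 54.5 × (1 − 0.35) = 35.425 kg. Katch-McArdle: BMR = 370 + 21.6 × 35.425 = 1135.18 kcal/day.
TEE = 1135.18 × 1.375 = 1560.8725 kcal/day.
Required daily deficit = 0.4 × 7700 ÷ 7 = 440 kcal/day.
Target intake = 1560.8725 − 440 = 1120.8725 kcal/day.

1121 kcal/day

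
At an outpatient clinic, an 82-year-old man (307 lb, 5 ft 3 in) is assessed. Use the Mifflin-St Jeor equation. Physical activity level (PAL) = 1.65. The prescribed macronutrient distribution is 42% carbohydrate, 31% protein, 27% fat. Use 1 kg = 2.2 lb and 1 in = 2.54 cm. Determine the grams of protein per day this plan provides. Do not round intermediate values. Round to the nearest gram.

255 g/day

Convert to metric: weight = 307 ÷ 2.2 = 139.5455 kg; height = (5×12 + 3) × 2.54 = 63 × 2.54 = 160.02 cm.
Mifflin-St Jeor (male): BMR = 10(139.5455) + 6.25(160.02) − 5(82) + 5 = 1395.4545 + 1000.125 − 410 + 5 = 1990.5795 kcal/day.
TEE = 1990.5795 × 1.65 = 3284.4562 kcal/day.
Protein energy = 31% × 3284.4562 = 1018.1814 kcal.
Protein = 1018.1814 ÷ 4 kcal/g = 254.5454 g.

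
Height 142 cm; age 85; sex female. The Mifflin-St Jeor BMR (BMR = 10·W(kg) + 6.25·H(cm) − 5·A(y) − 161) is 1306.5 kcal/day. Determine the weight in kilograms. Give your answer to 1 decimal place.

100.5 kg

1306.5 = 10·W + 6.25(142) − 5(85) − 161
10·W = 1306.5 − 301.5 = 1005, so W = 100.5 kg.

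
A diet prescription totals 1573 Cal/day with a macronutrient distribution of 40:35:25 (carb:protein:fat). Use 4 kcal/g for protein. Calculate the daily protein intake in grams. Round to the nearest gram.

Protein energy = 35% × 1573 = 550.55 kcal.
At 4 kcal/g: 550.55 ÷ 4 = 137.6375 g.

138 g/day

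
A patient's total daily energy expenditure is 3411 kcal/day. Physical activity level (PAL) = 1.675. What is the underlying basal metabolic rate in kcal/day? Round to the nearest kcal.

BMR = TEE ÷ activity factor = 3411 ÷ 1.675 = 2036.4179 kcal/day.

2036 kcal/day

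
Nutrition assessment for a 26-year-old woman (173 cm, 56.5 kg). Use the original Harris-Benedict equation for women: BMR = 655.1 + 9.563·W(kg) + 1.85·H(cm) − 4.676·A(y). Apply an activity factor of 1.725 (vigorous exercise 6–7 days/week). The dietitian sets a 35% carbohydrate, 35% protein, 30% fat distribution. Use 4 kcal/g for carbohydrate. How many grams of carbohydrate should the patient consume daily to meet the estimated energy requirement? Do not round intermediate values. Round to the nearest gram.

Harris-Benedict: BMR = 655.1 + 9.563(56.5) + 1.85(173) − 4.676(26) = 1393.8835 kcal/day.
TEE = 1393.8835 × 1.725 = 2404.449 kcal/day.
Carbohydrate energy = 35% × 2404.449 = 841.5572 kcal.
Carbohydrate = 841.5572 ÷ 4 kcal/g = 210.3893 g.

210 g/day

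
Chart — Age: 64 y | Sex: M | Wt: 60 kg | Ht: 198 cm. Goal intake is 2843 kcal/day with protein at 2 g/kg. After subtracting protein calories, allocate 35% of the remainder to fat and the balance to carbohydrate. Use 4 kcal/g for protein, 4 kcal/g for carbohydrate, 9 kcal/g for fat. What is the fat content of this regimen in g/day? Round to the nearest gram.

92 g/day

Protein = 2 × 60 = 120 g → 120 × 4 = 480 kcal.
Non-protein calories = 2843 − 480 = 2363 kcal.
Fat: 35% × 2363 = 827.05 kcal; carbohydrate: 1535.95 kcal.
Fat: 827.05 kcal ÷ 9 kcal/g = 91.8944 g.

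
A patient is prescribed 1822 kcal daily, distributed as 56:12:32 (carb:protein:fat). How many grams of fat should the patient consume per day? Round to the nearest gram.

Fat energy = 32% × 1822 = 583.04 kcal.
At 9 kcal/g: 583.04 ÷ 9 = 64.7822 g.

65 g/day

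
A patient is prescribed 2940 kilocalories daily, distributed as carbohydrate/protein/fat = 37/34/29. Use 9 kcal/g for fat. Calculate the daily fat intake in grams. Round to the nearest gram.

Fat energy = 29% × 2940 = 852.6 kcal.
At 9 kcal/g: 852.6 ÷ 9 = 94.7333 g.

95 g/day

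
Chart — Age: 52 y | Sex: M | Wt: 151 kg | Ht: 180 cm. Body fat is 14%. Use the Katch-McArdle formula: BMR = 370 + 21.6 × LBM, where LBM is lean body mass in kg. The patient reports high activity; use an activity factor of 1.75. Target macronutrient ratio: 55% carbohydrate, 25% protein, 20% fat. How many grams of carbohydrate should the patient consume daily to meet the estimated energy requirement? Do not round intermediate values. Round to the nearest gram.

LBM = 151 × (1 − 0.14) = 129.86 kg. Katch-McArdle: BMR = 370 + 21.6 × 129.86 = 3174.976 kcal/day.
TEE = 3174.976 × 1.75 = 5556.208 kcal/day.
Carbohydrate energy = 55% × 5556.208 = 3055.9144 kcal.
Carbohydrate = 3055.9144 ÷ 4 kcal/g = 763.9786 g.

764 g/day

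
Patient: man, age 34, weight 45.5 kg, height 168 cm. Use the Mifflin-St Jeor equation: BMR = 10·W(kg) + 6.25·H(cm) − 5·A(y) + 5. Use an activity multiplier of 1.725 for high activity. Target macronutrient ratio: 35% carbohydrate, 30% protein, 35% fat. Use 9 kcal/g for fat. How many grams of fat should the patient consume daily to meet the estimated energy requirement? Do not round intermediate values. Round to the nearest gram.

90 g/day

Mifflin-St Jeor (male): BMR = 10(45.5) + 6.25(168) − 5(34) + 5 = 455 + 1050 − 170 + 5 = 1340 kcal/day.
TEE = 1340 × 1.725 = 2311.5 kcal/day.
Fat energy = 35% × 2311.5 = 809.025 kcal.
Fat = 809.025 ÷ 9 kcal/g = 89.8917 g.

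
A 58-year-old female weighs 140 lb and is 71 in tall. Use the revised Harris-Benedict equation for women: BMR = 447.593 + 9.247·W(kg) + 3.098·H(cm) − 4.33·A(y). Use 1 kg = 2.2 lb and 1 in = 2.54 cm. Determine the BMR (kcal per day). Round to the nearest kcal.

Convert to metric: weight = 140 ÷ 2.2 = 63.6364 kg; height = 71 × 2.54 = 180.34 cm.
Harris-Benedict: BMR = 447.593 + 9.247(63.6364) + 3.098(180.34) − 4.33(58) = 1343.5918 kcal/day.

1344 kcal per day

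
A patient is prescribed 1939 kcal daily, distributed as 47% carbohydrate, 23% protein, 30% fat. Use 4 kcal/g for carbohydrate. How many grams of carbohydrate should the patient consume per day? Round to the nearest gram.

Carbohydrate energy = 47% × 1939 = 911.33 kcal.
At 4 kcal/g: 911.33 ÷ 4 = 227.8325 g.

228 g/day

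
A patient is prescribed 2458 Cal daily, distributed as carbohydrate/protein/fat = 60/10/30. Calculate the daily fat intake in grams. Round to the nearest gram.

82 g/day

Fat energy = 30% × 2458 = 737.4 kcal.
At 9 kcal/g: 737.4 ÷ 9 = 81.9333 g.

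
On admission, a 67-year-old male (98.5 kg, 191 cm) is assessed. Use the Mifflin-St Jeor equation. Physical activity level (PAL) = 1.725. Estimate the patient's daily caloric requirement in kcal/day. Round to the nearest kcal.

Mifflin-St Jeor (male): BMR = 10(98.5) + 6.25(191) − 5(67) + 5 = 985 + 1193.75 − 335 + 5 = 1848.75 kcal/day.
TEE = BMR × activity factor = 1848.75 × 1.725 = 3189.0938 kcal/day.

3189 kcal/day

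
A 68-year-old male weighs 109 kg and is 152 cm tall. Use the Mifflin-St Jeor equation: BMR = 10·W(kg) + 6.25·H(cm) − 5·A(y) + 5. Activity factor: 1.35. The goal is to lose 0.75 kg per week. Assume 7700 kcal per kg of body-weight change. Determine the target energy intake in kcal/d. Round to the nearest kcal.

Mifflin-St Jeor (male): BMR = 10(109) + 6.25(152) − 5(68) + 5 = 1090 + 950 − 340 + 5 = 1705 kcal/day.
TEE = 1705 × 1.35 = 2301.75 kcal/day.
Required daily deficit = 0.75 × 7700 ÷ 7 = 825 kcal/day.
Target intake = 2301.75 − 825 = 1476.75 kcal/day.

1477 kcal/d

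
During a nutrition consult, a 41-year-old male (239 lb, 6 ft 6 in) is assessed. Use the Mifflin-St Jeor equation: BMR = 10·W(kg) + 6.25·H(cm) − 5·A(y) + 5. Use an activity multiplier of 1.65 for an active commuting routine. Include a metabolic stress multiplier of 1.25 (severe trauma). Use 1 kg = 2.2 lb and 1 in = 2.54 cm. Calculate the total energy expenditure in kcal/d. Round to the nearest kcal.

Convert to metric: weight = 239 ÷ 2.2 = 108.6364 kg; height = (6×12 + 6) × 2.54 = 78 × 2.54 = 198.12 cm.
Mifflin-St Jeor (male): BMR = 10(108.6364) + 6.25(198.12) − 5(41) + 5 = 1086.3636 + 1238.25 − 205 + 5 = 2124.6136 kcal/day.
TEE = BMR × activity factor = 2124.6136 × 1.65 = 3505.6125 kcal/day.
Apply stress factor: 3505.6125 × 1.25 = 4382.0156 kcal/day.

4382 kcal/d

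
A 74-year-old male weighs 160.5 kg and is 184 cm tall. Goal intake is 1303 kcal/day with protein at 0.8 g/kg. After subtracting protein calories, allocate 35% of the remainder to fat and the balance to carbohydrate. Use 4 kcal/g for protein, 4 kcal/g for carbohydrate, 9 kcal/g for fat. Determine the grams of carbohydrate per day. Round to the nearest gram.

128 g/day

Protein = 0.8 × 160.5 = 128.4 g → 128.4 × 4 = 513.6 kcal.
Non-protein calories = 1303 − 513.6 = 789.4 kcal.
Fat: 35% × 789.4 = 276.29 kcal; carbohydrate: 513.11 kcal.
Carbohydrate: 513.11 kcal ÷ 4 kcal/g = 128.2775 g.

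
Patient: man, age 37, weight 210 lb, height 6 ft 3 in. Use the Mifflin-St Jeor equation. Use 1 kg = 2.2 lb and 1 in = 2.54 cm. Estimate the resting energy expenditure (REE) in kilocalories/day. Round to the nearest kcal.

1965 kilocalories/day

Convert to metric: weight = 210 ÷ 2.2 = 95.4545 kg; height = (6×12 + 3) × 2.54 = 75 × 2.54 = 190.5 cm.
Mifflin-St Jeor (male): BMR = 10(95.4545) + 6.25(190.5) − 5(37) + 5 = 954.5455 + 1190.625 − 185 + 5 = 1965.1705 kcal/day.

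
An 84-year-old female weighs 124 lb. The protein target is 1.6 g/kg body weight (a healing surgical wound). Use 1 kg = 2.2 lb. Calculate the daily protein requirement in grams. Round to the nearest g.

90 g/day

Weight in kg = 124 ÷ 2.2 = 56.3636 kg.
Protein = 1.6 g/kg × 56.3636 kg = 90.1818 g/day.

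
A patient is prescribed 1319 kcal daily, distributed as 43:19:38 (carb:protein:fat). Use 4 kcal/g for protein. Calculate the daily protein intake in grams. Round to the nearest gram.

63 g/day

Protein energy = 19% × 1319 = 250.61 kcal.
At 4 kcal/g: 250.61 ÷ 4 = 62.6525 g.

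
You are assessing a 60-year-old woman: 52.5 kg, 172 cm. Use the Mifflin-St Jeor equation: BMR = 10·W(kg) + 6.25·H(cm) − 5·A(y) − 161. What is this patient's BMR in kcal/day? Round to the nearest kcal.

Mifflin-St Jeor (female): BMR = 10(52.5) + 6.25(172) − 5(60) − 161 = 525 + 1075 − 300 − 161 = 1139 kcal/day.

1139 kcal/day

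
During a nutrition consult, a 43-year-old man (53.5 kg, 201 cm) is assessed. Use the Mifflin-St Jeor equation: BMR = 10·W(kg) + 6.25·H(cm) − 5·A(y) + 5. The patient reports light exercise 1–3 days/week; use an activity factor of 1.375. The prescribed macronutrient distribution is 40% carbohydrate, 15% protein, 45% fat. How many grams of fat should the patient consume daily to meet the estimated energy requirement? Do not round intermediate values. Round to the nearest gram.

109 g/day

Mifflin-St Jeor (male): BMR = 10(53.5) + 6.25(201) − 5(43) + 5 = 535 + 1256.25 − 215 + 5 = 1581.25 kcal/day.
TEE = 1581.25 × 1.375 = 2174.2188 kcal/day.
Fat energy = 45% × 2174.2188 = 978.3984 kcal.
Fat = 978.3984 ÷ 9 kcal/g = 108.7109 g.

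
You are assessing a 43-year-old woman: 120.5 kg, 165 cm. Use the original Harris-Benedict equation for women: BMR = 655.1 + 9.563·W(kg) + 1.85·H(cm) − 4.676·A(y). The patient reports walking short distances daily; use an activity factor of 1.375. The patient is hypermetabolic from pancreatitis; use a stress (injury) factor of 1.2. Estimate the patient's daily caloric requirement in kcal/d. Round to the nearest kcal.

Harris-Benedict: BMR = 655.1 + 9.563(120.5) + 1.85(165) − 4.676(43) = 1911.6235 kcal/day.
TEE = BMR × activity factor = 1911.6235 × 1.375 = 2628.4823 kcal/day.
Apply stress factor: 2628.4823 × 1.2 = 3154.1788 kcal/day.

3154 kcal/d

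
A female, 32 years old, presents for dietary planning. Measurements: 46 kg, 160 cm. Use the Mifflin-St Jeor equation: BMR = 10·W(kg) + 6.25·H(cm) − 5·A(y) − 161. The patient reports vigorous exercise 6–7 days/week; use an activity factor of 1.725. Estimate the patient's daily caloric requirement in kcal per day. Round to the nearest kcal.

Mifflin-St Jeor (female): BMR = 10(46) + 6.25(160) − 5(32) − 161 = 460 + 1000 − 160 − 161 = 1139 kcal/day.
TEE = BMR × activity factor = 1139 × 1.725 = 1964.775 kcal/day.

1965 kcal per day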